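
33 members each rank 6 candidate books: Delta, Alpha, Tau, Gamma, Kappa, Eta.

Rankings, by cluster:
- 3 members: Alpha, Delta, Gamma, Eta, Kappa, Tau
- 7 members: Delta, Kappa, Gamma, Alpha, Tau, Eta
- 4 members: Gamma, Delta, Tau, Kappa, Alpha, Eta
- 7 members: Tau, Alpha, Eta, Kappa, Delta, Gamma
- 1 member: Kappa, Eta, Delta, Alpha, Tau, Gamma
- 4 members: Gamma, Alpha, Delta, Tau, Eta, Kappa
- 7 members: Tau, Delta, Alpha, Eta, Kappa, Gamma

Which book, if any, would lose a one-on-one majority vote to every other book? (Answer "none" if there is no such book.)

Head-to-head results (33 members):
Delta vs Alpha: 19 to 14, Delta.
Delta vs Tau: Delta wins 19–14.
Delta vs Gamma: 3+7+7+1+7 = 25 for Delta, 8 for Gamma — Delta by 25–8.
Delta vs Kappa: Delta wins 25–8.
Delta vs Eta: Delta wins 25–8.
Alpha–Tau: Tau 18–15.
Alpha vs Gamma: 3+7+1+7 = 18 for Alpha, 15 for Gamma — Alpha by 18–15.
Alpha vs Kappa: Alpha is ranked higher on 3+7+4+7 = 21 ballots, Kappa on 12. Alpha wins 21–12.
Alpha vs Eta: Alpha is ranked higher on 3+7+4+7+4+7 = 32 ballots, Eta on 1. Alpha wins 32–1.
Tau–Gamma: Gamma 18–15.
Tau vs Kappa: Tau preferred on 4+7+4+7 = 22 ballots; Tau wins 22–11.
Tau vs Eta: Tau is ranked higher on 7+4+7+4+7 = 29 ballots, Eta on 4. Tau wins 29–4.
Gamma vs Kappa: 3+4+4 = 11 for Gamma, 22 for Kappa — Kappa by 22–11.
Gamma vs Eta: Gamma wins 18–15.
Kappa–Eta: Eta 21–12.
Each book has at least one pairwise win (Delta beats Alpha; Alpha beats Gamma; Tau beats Alpha; Gamma beats Tau; Kappa beats Gamma; Eta beats Kappa) — no Condorcet loser.

none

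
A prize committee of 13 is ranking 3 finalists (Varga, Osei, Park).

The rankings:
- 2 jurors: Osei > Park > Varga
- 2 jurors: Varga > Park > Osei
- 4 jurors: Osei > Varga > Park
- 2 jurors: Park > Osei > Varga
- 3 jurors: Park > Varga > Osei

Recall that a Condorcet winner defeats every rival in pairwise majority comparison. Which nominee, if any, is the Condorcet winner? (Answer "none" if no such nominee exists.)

Head-to-head results (13 jurors):
Varga vs Osei: Varga preferred on 2+3 = 5 ballots; Osei wins 8–5.
Varga vs Park: 6 to 7, Park.
Osei vs Park: 2+4 = 6 for Osei, 7 for Park — Park by 7–6.
Only Park has no losses; Park is the Condorcet winner.

Park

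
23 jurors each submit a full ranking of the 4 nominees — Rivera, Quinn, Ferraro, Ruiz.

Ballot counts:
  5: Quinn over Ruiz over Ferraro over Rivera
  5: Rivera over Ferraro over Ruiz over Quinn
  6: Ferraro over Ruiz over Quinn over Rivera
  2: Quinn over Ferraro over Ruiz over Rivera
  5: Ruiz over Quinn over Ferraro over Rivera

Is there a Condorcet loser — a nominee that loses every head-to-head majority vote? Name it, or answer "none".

Rivera

Head-to-head results (23 jurors):
Rivera vs Quinn: Quinn wins 18–5.
Rivera vs Ferraro: Ferraro wins 18–5.
Rivera–Ruiz: Ruiz 18–5.
Quinn vs Ferraro: Quinn preferred on 5+2+5 = 12 ballots; Quinn wins 12–11.
Quinn vs Ruiz: Ruiz wins 16–7.
Ferraro vs Ruiz: Ferraro wins 13–10.
Only Rivera has no wins; Rivera is the Condorcet loser.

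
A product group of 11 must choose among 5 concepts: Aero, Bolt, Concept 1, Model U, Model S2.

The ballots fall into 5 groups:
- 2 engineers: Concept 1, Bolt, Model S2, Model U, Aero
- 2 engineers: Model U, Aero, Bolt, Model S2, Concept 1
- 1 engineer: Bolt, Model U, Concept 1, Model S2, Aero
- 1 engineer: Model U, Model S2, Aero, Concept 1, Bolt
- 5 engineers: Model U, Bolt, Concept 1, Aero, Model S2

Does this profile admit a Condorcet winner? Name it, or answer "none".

Head-to-head results (11 engineers):
Aero–Bolt: Bolt 8–3.
Aero vs Concept 1: Concept 1 wins 8–3.
Aero vs Model U: Model U wins 11–0.
Aero vs Model S2: Aero, 7–4.
Bolt vs Concept 1: Bolt wins 8–3.
Bolt–Model U: Model U 8–3.
Bolt vs Model S2: Bolt, 10–1.
Concept 1 vs Model U: Model U wins 9–2.
Concept 1 vs Model S2: Concept 1, 8–3.
Model U vs Model S2: Model U wins 9–2.
Model U beats each of Aero, Bolt, Concept 1, Model S2 — Model U is the Condorcet winner.

Model U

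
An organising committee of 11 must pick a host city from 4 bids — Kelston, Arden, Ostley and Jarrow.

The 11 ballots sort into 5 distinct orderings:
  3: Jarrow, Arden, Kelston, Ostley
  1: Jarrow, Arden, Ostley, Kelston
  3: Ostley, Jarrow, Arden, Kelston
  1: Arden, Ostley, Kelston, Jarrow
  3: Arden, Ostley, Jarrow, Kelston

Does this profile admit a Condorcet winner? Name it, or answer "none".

none

Check each pair by majority over 11 ballots:
Kelston vs Arden: Arden, 11–0.
Kelston vs Ostley: Ostley, 8–3.
Kelston vs Jarrow: Kelston is ranked higher on 1 ballot, Jarrow on 10. Jarrow wins 10–1.
Arden–Ostley: Arden 8–3.
Arden vs Jarrow: Jarrow, 7–4.
Ostley vs Jarrow: Ostley preferred on 3+1+3 = 7 ballots; Ostley wins 7–4.
Every city loses at least once (Kelston loses to Arden; Arden loses to Jarrow; Ostley loses to Arden; Jarrow loses to Ostley). The majority relation contains the cycle Arden → Ostley → Jarrow → Arden, so there is no Condorcet winner.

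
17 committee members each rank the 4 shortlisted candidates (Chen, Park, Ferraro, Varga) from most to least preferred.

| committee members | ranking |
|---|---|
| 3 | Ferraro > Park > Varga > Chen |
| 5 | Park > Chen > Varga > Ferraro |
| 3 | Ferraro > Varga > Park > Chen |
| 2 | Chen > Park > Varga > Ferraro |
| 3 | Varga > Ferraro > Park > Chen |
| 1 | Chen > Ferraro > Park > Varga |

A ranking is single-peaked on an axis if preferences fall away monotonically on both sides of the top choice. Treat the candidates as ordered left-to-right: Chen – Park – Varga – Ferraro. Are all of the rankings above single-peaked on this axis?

Axis positions: Chen=1, Park=2, Varga=3, Ferraro=4.
Cluster 1: ranking walks positions 4-2-3-1; Park is ranked above Varga even though Varga lies between Park and the peak Ferraro on the axis — preferences dip and rise again. Not single-peaked.
Cluster 2 (peak Park at position 2): ranking walks positions 2-1-3-4, expanding outward from the peak — single-peaked.
Cluster 3 (peak Ferraro at position 4): ranking walks positions 4-3-2-1, expanding outward from the peak — single-peaked.
Cluster 4 (peak Chen at position 1): ranking walks positions 1-2-3-4, expanding outward from the peak — single-peaked.
Cluster 5 (peak Varga at position 3): ranking walks positions 3-4-2-1, expanding outward from the peak — single-peaked.
Cluster 6: ranking walks positions 1-4-2-3; Ferraro is ranked above Park even though Park lies between Ferraro and the peak Chen on the axis — preferences dip and rise again. Not single-peaked.
Cluster 1 violates single-peakedness, so the profile is not single-peaked on this axis.

no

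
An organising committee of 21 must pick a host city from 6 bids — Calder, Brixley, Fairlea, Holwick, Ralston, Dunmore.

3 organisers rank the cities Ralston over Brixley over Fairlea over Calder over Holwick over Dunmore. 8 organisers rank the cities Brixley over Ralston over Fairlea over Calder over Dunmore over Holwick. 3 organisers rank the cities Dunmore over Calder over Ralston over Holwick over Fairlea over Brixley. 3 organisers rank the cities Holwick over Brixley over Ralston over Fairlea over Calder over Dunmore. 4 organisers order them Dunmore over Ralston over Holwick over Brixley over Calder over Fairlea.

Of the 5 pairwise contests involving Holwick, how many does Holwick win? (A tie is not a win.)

0

Holwick against each rival (21 organisers):
Holwick vs Calder: Calder wins 14–7.
Holwick vs Brixley: Brixley, 11–10.
Holwick vs Fairlea: Holwick preferred on 3+3+4 = 10 ballots; Fairlea wins 11–10.
Holwick vs Ralston: Holwick preferred on 3 ballots; Ralston wins 18–3.
Holwick vs Dunmore: 6 to 15, Dunmore.
Holwick beats no one; loses to Calder, Brixley, Fairlea, Ralston, Dunmore — 0 pairwise wins.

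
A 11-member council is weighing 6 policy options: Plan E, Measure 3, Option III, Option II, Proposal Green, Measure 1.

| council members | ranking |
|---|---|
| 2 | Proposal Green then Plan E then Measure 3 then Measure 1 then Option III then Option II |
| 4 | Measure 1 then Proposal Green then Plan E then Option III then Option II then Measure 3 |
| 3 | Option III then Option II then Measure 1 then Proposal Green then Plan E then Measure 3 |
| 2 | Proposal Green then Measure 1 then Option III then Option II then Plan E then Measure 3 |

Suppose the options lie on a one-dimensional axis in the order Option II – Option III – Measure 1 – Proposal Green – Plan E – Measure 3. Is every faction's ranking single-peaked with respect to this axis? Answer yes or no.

Axis positions: Option II=1, Option III=2, Measure 1=3, Proposal Green=4, Plan E=5, Measure 3=6.
Faction 1 (peak Proposal Green at position 4): ranking walks positions 4-5-6-3-2-1, expanding outward from the peak — single-peaked.
Faction 2 (peak Measure 1 at position 3): ranking walks positions 3-4-5-2-1-6, expanding outward from the peak — single-peaked.
Faction 3 (peak Option III at position 2): ranking walks positions 2-1-3-4-5-6, expanding outward from the peak — single-peaked.
Faction 4 (peak Proposal Green at position 4): ranking walks positions 4-3-2-1-5-6, expanding outward from the peak — single-peaked.
Every ranking is single-peaked on this axis.

yes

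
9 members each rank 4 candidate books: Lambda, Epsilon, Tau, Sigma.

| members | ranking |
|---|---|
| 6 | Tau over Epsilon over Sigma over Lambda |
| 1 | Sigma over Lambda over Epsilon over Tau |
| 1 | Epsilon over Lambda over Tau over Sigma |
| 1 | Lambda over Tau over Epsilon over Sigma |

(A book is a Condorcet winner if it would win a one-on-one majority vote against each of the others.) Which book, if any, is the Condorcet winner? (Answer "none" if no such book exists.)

Check each pair by majority over 9 ballots:
Lambda vs Epsilon: Epsilon, 7–2.
Lambda vs Tau: Tau wins 6–3.
Lambda–Sigma: Sigma 7–2.
Epsilon vs Tau: Tau, 7–2.
Epsilon–Sigma: Epsilon 8–1.
Tau vs Sigma: Tau, 8–1.
Only Tau has no losses; Tau is the Condorcet winner.

Tau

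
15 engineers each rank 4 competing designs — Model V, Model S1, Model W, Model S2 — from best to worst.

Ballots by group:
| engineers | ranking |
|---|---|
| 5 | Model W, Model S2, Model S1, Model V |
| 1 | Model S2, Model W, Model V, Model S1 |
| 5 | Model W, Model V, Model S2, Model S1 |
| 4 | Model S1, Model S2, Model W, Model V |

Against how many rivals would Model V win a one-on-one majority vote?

Model V against each rival (15 engineers):
Model V vs Model S1: 6 to 9, Model S1.
Model V vs Model W: Model V preferred on 0 ballots; Model W wins 15–0.
Model V vs Model S2: Model S2, 10–5.
Model V beats no one; loses to Model S1, Model W, Model S2 — 0 pairwise wins.

0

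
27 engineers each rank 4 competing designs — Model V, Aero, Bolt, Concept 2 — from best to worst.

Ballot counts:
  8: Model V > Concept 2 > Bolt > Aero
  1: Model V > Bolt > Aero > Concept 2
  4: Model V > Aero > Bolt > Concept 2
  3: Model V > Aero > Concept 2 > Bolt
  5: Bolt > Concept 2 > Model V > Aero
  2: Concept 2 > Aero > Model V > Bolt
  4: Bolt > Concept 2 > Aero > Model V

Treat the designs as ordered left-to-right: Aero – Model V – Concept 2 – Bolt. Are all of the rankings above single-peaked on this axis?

no

Axis positions: Aero=1, Model V=2, Concept 2=3, Bolt=4.
Cluster 1 (peak Model V at position 2): ranking walks positions 2-3-4-1, expanding outward from the peak — single-peaked.
Cluster 2: ranking walks positions 2-4-1-3; Bolt is ranked above Concept 2 even though Concept 2 lies between Bolt and the peak Model V on the axis — preferences dip and rise again. Not single-peaked.
Cluster 3: ranking walks positions 2-1-4-3; Bolt is ranked above Concept 2 even though Concept 2 lies between Bolt and the peak Model V on the axis — preferences dip and rise again. Not single-peaked.
Cluster 4 (peak Model V at position 2): ranking walks positions 2-1-3-4, expanding outward from the peak — single-peaked.
Cluster 5 (peak Bolt at position 4): ranking walks positions 4-3-2-1, expanding outward from the peak — single-peaked.
Cluster 6: ranking walks positions 3-1-2-4; Aero is ranked above Model V even though Model V lies between Aero and the peak Concept 2 on the axis — preferences dip and rise again. Not single-peaked.
Cluster 7: ranking walks positions 4-3-1-2; Aero is ranked above Model V even though Model V lies between Aero and the peak Bolt on the axis — preferences dip and rise again. Not single-peaked.
Cluster 2 violates single-peakedness, so the profile is not single-peaked on this axis.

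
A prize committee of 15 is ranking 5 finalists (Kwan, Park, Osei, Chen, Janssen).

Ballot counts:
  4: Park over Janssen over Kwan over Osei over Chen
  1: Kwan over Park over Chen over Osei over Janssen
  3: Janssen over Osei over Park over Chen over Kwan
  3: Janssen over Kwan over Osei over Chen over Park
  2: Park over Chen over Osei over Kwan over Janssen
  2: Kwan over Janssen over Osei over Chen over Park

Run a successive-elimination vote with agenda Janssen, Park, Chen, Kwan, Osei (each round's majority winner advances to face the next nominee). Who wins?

Round 1: Janssen vs Park — 8–7, Janssen advances.
Round 2: Janssen vs Chen — 12–3, Janssen advances.
Round 3: Janssen vs Kwan — 10–5, Janssen advances.
Round 4: Janssen vs Osei — 12–3, Janssen advances.
The agenda winner is Janssen.

Janssen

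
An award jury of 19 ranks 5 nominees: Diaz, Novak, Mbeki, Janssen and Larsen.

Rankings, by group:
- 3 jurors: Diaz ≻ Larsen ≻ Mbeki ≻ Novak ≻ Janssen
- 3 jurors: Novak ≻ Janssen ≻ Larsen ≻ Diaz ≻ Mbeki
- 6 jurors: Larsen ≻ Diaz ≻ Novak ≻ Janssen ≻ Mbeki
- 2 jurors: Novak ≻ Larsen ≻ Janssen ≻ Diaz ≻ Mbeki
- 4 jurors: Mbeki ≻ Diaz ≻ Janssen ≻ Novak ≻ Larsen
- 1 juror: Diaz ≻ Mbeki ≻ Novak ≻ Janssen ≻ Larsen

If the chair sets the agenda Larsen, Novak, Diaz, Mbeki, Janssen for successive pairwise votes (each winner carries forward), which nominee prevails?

Round 1: Larsen vs Novak — 9–10, Novak advances.
Round 2: Novak vs Diaz — 5–14, Diaz advances.
Round 3: Diaz vs Mbeki — 15–4, Diaz advances.
Round 4: Diaz vs Janssen — 14–5, Diaz advances.
Diaz survives the agenda.

Diaz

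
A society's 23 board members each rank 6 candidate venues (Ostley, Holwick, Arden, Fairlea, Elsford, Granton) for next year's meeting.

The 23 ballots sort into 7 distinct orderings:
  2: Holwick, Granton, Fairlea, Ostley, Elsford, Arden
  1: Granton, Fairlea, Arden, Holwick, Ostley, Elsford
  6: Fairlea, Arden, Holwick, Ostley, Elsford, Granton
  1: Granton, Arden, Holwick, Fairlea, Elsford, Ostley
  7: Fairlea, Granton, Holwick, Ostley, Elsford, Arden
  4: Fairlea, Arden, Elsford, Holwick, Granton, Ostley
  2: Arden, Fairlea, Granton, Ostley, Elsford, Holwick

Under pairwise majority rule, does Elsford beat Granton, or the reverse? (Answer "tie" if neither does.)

Ballots ranking Elsford above Granton: 6 + 4 = 10.
Ballots ranking Granton above Elsford: 23 − 10 = 13.
Granton wins the head-to-head 13–10.

Granton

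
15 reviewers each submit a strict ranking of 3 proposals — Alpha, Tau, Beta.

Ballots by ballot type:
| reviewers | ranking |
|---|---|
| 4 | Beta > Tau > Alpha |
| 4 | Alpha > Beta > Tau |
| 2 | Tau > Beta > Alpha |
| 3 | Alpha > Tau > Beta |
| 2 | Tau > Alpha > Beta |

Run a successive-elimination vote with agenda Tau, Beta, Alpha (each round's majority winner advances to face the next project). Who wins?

Round 1: Tau vs Beta — 7–8, Beta advances.
Round 2: Beta vs Alpha — 6–9, Alpha advances.
The agenda winner is Alpha.

Alpha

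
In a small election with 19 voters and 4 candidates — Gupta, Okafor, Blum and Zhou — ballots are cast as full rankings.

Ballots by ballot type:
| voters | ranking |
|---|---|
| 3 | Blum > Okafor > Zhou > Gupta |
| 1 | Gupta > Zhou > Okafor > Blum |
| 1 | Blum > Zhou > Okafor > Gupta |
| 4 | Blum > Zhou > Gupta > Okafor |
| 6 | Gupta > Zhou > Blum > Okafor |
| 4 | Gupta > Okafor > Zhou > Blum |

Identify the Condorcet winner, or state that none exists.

Gupta

Check each pair by majority over 19 ballots:
Gupta vs Okafor: Gupta preferred on 1+4+6+4 = 15 ballots; Gupta wins 15–4.
Gupta vs Blum: 11 to 8, Gupta.
Gupta vs Zhou: Gupta preferred on 1+6+4 = 11 ballots; Gupta wins 11–8.
Okafor vs Blum: 1+4 = 5 for Okafor, 14 for Blum — Blum by 14–5.
Okafor vs Zhou: Okafor is ranked higher on 3+4 = 7 ballots, Zhou on 12. Zhou wins 12–7.
Blum vs Zhou: Blum preferred on 3+1+4 = 8 ballots; Zhou wins 11–8.
Gupta wins every pairwise contest, so Gupta is the Condorcet winner.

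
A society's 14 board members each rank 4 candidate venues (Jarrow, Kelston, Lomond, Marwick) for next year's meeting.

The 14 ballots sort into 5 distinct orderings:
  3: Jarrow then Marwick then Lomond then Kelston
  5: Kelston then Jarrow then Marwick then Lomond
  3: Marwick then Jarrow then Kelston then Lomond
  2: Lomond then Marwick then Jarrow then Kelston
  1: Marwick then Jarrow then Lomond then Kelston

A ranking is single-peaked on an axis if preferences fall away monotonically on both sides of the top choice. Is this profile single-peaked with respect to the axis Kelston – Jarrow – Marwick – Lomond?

Axis positions: Kelston=1, Jarrow=2, Marwick=3, Lomond=4.
Faction 1 (peak Jarrow at position 2): ranking walks positions 2-3-4-1, expanding outward from the peak — single-peaked.
Faction 2 (peak Kelston at position 1): ranking walks positions 1-2-3-4, expanding outward from the peak — single-peaked.
Faction 3 (peak Marwick at position 3): ranking walks positions 3-2-1-4, expanding outward from the peak — single-peaked.
Faction 4 (peak Lomond at position 4): ranking walks positions 4-3-2-1, expanding outward from the peak — single-peaked.
Faction 5 (peak Marwick at position 3): ranking walks positions 3-2-4-1, expanding outward from the peak — single-peaked.
Every ranking is single-peaked on this axis.

yes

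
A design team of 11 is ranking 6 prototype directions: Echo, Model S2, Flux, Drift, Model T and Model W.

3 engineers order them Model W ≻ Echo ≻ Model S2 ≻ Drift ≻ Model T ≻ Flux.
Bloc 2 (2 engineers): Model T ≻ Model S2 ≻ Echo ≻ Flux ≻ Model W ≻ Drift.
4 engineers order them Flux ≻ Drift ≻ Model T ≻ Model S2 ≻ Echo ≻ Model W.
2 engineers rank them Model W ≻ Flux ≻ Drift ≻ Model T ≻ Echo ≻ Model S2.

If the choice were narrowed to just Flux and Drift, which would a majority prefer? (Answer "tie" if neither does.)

Flux

Ballots ranking Flux above Drift: 2 + 4 + 2 = 8.
Ballots ranking Drift above Flux: 11 − 8 = 3.
Flux wins the head-to-head 8–3.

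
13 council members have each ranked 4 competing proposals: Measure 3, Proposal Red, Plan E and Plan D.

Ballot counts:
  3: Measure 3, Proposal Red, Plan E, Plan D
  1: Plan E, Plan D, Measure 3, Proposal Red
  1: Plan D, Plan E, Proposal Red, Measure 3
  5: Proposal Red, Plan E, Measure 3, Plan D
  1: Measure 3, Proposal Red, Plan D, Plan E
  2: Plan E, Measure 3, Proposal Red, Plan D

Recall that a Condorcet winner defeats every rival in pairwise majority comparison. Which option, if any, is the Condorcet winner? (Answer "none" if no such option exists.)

none

Check each pair by majority over 13 ballots:
Measure 3 vs Proposal Red: Measure 3, 7–6.
Measure 3 vs Plan E: Plan E, 9–4.
Measure 3 vs Plan D: Measure 3 wins 11–2.
Proposal Red–Plan E: Proposal Red 9–4.
Proposal Red vs Plan D: Proposal Red wins 11–2.
Plan E–Plan D: Plan E 11–2.
No option is unbeaten: Measure 3 loses to Plan E; Proposal Red loses to Measure 3; Plan E loses to Proposal Red; Plan D loses to Measure 3. In particular Measure 3 > Proposal Red > Plan E > Measure 3 is a majority cycle — no Condorcet winner exists.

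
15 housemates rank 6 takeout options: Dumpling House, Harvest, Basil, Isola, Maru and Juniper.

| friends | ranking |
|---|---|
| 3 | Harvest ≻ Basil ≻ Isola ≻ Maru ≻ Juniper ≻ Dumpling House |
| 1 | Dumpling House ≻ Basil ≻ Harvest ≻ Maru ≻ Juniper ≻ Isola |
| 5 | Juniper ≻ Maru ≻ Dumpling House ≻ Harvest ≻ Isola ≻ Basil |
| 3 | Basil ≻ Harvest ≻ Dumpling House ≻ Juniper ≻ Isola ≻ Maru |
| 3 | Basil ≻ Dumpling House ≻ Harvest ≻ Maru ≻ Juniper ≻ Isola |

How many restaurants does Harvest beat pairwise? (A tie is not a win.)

Harvest against each rival (15 friends):
Harvest vs Dumpling House: Harvest preferred on 3+3 = 6 ballots; Dumpling House wins 9–6.
Harvest vs Basil: Harvest preferred on 3+5 = 8 ballots; Harvest wins 8–7.
Harvest vs Isola: Harvest, 15–0.
Harvest vs Maru: 3+1+3+3 = 10 for Harvest, 5 for Maru — Harvest by 10–5.
Harvest vs Juniper: Harvest preferred on 3+1+3+3 = 10 ballots; Harvest wins 10–5.
Harvest beats Basil, Isola, Maru, Juniper; loses to Dumpling House — 4 pairwise wins.

4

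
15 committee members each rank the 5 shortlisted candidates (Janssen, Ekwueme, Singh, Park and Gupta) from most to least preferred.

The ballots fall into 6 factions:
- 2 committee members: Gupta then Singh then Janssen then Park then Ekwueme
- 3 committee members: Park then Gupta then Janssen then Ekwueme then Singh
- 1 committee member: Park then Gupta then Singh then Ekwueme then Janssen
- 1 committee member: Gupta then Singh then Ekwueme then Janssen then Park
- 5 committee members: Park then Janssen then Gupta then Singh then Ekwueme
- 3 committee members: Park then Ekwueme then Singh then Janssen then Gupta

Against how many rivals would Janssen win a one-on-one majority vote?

3

Janssen against each rival (15 committee members):
Janssen vs Ekwueme: Janssen is ranked higher on 2+3+5 = 10 ballots, Ekwueme on 5. Janssen wins 10–5.
Janssen–Singh: Janssen 8–7.
Janssen–Park: Park 12–3.
Janssen vs Gupta: 5+3 = 8 for Janssen, 7 for Gupta — Janssen by 8–7.
Janssen beats Ekwueme, Singh, Gupta; loses to Park — 3 pairwise wins.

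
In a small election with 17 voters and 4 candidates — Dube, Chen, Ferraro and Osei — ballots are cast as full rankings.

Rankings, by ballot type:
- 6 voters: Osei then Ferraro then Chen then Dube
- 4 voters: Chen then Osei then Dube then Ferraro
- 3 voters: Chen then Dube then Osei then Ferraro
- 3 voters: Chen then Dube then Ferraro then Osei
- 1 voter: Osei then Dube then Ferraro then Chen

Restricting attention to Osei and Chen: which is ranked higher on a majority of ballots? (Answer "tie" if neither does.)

Chen

Ballots ranking Osei above Chen: 6 + 1 = 7.
Ballots ranking Chen above Osei: 17 − 7 = 10.
Chen wins the head-to-head 10–7.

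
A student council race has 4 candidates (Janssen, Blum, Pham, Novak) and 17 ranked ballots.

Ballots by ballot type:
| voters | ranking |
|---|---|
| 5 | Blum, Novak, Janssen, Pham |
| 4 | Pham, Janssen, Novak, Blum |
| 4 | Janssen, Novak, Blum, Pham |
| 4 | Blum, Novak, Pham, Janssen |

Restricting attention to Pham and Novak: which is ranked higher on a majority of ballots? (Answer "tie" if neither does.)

Ballots ranking Pham above Novak: 4.
Ballots ranking Novak above Pham: 17 − 4 = 13.
Novak wins the head-to-head 13–4.

Novak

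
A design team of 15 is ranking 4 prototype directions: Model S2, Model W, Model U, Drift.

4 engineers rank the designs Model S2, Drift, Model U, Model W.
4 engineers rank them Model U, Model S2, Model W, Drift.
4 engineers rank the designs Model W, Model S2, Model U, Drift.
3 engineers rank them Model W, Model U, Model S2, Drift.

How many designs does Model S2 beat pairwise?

Model S2 against each rival (15 engineers):
Model S2 vs Model W: 4+4 = 8 for Model S2, 7 for Model W — Model S2 by 8–7.
Model S2 vs Model U: 8 to 7, Model S2.
Model S2–Drift: Model S2 15–0.
Model S2 beats Model W, Model U, Drift — 3 pairwise wins.

3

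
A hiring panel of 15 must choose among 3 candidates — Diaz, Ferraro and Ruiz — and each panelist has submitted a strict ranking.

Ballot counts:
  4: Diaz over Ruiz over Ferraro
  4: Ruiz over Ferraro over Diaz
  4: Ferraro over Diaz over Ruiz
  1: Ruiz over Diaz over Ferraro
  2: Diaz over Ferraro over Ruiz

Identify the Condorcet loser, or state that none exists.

none

Pairwise majorities:
Diaz vs Ferraro: Ferraro wins 8–7.
Diaz vs Ruiz: Diaz, 10–5.
Ferraro vs Ruiz: 6 to 9, Ruiz.
Every candidate wins at least one matchup (Diaz beats Ruiz; Ferraro beats Diaz; Ruiz beats Ferraro), so there is no Condorcet loser.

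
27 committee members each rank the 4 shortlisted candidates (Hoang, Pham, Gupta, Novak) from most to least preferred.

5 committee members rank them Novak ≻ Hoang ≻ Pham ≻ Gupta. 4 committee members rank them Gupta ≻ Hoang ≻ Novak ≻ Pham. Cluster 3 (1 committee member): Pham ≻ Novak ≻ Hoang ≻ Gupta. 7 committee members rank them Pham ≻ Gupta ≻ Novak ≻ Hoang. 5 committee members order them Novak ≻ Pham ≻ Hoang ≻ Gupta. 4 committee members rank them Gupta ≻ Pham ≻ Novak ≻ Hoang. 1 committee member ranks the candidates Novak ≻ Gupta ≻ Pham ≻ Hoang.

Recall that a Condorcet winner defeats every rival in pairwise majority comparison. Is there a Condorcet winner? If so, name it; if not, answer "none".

Check each pair by majority over 27 ballots:
Hoang vs Pham: Pham, 18–9.
Hoang vs Gupta: Gupta, 16–11.
Hoang vs Novak: Novak, 23–4.
Pham vs Gupta: Pham wins 18–9.
Pham vs Novak: Novak wins 15–12.
Gupta vs Novak: Gupta wins 15–12.
No candidate is unbeaten: Hoang loses to Pham; Pham loses to Novak; Gupta loses to Pham; Novak loses to Gupta. In particular Pham > Gupta > Novak > Pham is a majority cycle — no Condorcet winner exists.

none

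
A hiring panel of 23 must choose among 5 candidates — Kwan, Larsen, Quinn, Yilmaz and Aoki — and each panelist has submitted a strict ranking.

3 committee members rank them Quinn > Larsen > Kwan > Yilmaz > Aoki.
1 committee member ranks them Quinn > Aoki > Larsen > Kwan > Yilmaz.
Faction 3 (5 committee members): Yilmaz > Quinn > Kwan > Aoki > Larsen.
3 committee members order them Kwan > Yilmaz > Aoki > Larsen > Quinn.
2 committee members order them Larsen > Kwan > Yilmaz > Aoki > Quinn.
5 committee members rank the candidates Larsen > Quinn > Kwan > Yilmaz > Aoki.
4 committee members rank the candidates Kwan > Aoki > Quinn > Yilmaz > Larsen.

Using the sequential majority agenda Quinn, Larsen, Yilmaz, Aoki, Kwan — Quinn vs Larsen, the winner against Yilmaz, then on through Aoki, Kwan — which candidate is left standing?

Quinn

Round 1: Quinn vs Larsen — 13–10, Quinn advances.
Round 2: Quinn vs Yilmaz — 13–10, Quinn advances.
Round 3: Quinn vs Aoki — 14–9, Quinn advances.
Round 4: Quinn vs Kwan — 14–9, Quinn advances.
Quinn survives the agenda.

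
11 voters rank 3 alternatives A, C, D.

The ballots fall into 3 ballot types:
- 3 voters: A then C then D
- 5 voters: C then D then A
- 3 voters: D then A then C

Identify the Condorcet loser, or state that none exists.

none

Pairwise majorities:
A–C: A 6–5.
A–D: D 8–3.
C–D: C 8–3.
Each alternative has at least one pairwise win (A beats C; C beats D; D beats A) — no Condorcet loser.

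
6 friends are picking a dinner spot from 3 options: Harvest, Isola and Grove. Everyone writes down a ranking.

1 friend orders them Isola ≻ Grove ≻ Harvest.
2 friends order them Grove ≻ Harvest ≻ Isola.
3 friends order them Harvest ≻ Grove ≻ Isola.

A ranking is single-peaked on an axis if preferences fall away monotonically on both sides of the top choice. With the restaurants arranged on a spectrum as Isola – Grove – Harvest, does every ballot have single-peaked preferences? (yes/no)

Axis positions: Isola=1, Grove=2, Harvest=3.
Bloc 1 (peak Isola at position 1): ranking walks positions 1-2-3, expanding outward from the peak — single-peaked.
Bloc 2 (peak Grove at position 2): ranking walks positions 2-3-1, expanding outward from the peak — single-peaked.
Bloc 3 (peak Harvest at position 3): ranking walks positions 3-2-1, expanding outward from the peak — single-peaked.
Every ranking is single-peaked on this axis.

yes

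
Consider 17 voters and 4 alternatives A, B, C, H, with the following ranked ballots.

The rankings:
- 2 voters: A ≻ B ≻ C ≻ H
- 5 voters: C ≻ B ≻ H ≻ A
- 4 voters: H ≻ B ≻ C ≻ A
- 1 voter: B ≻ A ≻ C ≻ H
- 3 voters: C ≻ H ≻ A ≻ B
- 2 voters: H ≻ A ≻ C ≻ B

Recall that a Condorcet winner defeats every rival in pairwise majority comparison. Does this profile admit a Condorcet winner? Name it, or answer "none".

Head-to-head results (17 voters):
A vs B: 2+3+2 = 7 for A, 10 for B — B by 10–7.
A vs C: 2+1+2 = 5 for A, 12 for C — C by 12–5.
A vs H: A preferred on 2+1 = 3 ballots; H wins 14–3.
B vs C: C, 10–7.
B–H: H 9–8.
C vs H: C preferred on 2+5+1+3 = 11 ballots; C wins 11–6.
C beats each of A, B, H — C is the Condorcet winner.

C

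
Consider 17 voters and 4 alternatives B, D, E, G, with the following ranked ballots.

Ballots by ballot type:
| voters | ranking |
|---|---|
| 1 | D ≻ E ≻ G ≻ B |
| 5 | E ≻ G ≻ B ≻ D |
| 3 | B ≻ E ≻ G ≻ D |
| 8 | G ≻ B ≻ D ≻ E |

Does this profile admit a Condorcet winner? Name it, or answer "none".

none

Check each pair by majority over 17 ballots:
B–D: B 16–1.
B vs E: 3+8 = 11 for B, 6 for E — B by 11–6.
B vs G: 3 for B, 14 for G — G by 14–3.
D vs E: 1+8 = 9 for D, 8 for E — D by 9–8.
D vs G: G wins 16–1.
E vs G: 9 to 8, E.
Every alternative loses at least once (B loses to G; D loses to B; E loses to B; G loses to E). The majority relation contains the cycle B → E → G → B, so there is no Condorcet winner.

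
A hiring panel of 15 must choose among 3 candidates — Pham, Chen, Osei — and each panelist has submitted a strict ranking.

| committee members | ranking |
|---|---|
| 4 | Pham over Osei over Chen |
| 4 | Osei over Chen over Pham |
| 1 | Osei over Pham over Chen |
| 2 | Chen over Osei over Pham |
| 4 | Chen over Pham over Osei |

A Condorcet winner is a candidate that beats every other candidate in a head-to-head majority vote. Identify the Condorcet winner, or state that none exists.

none

Pairwise majorities:
Pham vs Chen: 5 to 10, Chen.
Pham vs Osei: 4+4 = 8 for Pham, 7 for Osei — Pham by 8–7.
Chen vs Osei: Chen is ranked higher on 2+4 = 6 ballots, Osei on 9. Osei wins 9–6.
No candidate is unbeaten: Pham loses to Chen; Chen loses to Osei; Osei loses to Pham. In particular Pham beats Osei beats Chen beats Pham is a majority cycle — no Condorcet winner exists.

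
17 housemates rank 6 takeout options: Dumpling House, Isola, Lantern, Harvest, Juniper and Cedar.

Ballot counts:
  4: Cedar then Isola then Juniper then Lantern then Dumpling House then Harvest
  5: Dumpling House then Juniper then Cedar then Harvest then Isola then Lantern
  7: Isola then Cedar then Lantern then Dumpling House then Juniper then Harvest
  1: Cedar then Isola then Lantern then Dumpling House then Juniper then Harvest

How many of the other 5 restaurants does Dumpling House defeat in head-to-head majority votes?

2

Dumpling House against each rival (17 friends):
Dumpling House vs Isola: Isola wins 12–5.
Dumpling House vs Lantern: Lantern wins 12–5.
Dumpling House vs Harvest: Dumpling House wins 17–0.
Dumpling House vs Juniper: 5+7+1 = 13 for Dumpling House, 4 for Juniper — Dumpling House by 13–4.
Dumpling House–Cedar: Cedar 12–5.
Dumpling House beats Harvest, Juniper; loses to Isola, Lantern, Cedar — 2 pairwise wins.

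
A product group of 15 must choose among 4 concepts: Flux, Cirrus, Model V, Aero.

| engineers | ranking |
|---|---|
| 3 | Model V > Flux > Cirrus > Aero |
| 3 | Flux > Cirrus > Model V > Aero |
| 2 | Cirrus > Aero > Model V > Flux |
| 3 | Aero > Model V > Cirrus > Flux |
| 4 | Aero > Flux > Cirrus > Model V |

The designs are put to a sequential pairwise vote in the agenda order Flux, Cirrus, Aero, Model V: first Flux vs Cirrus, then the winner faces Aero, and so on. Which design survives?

Aero

Round 1: Flux vs Cirrus — 10–5, Flux advances.
Round 2: Flux vs Aero — 6–9, Aero advances.
Round 3: Aero vs Model V — 9–6, Aero advances.
Aero survives the agenda.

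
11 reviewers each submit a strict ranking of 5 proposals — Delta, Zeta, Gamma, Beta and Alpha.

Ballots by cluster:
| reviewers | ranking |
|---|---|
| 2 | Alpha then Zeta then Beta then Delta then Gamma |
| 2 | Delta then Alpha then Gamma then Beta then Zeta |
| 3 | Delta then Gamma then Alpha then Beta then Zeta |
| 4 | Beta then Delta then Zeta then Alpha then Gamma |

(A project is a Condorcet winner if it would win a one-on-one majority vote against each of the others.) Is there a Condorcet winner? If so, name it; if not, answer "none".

Head-to-head results (11 reviewers):
Delta vs Zeta: Delta wins 9–2.
Delta vs Gamma: 11 to 0, Delta.
Delta vs Beta: Beta, 6–5.
Delta vs Alpha: Delta wins 9–2.
Zeta vs Gamma: 6 to 5, Zeta.
Zeta vs Beta: Zeta preferred on 2 ballots; Beta wins 9–2.
Zeta vs Alpha: 4 for Zeta, 7 for Alpha — Alpha by 7–4.
Gamma vs Beta: Gamma preferred on 2+3 = 5 ballots; Beta wins 6–5.
Gamma–Alpha: Alpha 8–3.
Beta vs Alpha: Alpha, 7–4.
Every project loses at least once (Delta loses to Beta; Zeta loses to Delta; Gamma loses to Delta; Beta loses to Alpha; Alpha loses to Delta). The majority relation contains the cycle Delta > Alpha > Beta > Delta, so there is no Condorcet winner.

none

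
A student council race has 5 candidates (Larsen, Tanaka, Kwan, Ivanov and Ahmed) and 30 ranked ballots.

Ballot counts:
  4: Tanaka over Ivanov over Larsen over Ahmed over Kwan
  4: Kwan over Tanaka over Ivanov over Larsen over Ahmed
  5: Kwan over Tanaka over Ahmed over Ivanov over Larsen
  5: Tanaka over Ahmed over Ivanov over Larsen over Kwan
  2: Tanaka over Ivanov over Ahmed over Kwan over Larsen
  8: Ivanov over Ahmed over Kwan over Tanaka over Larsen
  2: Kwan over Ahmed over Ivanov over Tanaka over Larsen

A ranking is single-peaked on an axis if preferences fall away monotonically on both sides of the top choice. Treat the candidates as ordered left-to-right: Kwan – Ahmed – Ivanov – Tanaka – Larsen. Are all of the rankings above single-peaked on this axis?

no

Axis positions: Kwan=1, Ahmed=2, Ivanov=3, Tanaka=4, Larsen=5.
Type 1 (peak Tanaka at position 4): ranking walks positions 4-3-5-2-1, expanding outward from the peak — single-peaked.
Type 2: ranking walks positions 1-4-3-5-2; Tanaka is ranked above Ahmed even though Ahmed lies between Tanaka and the peak Kwan on the axis — preferences dip and rise again. Not single-peaked.
Type 3: ranking walks positions 1-4-2-3-5; Tanaka is ranked above Ahmed even though Ahmed lies between Tanaka and the peak Kwan on the axis — preferences dip and rise again. Not single-peaked.
Type 4: ranking walks positions 4-2-3-5-1; Ahmed is ranked above Ivanov even though Ivanov lies between Ahmed and the peak Tanaka on the axis — preferences dip and rise again. Not single-peaked.
Type 5 (peak Tanaka at position 4): ranking walks positions 4-3-2-1-5, expanding outward from the peak — single-peaked.
Type 6 (peak Ivanov at position 3): ranking walks positions 3-2-1-4-5, expanding outward from the peak — single-peaked.
Type 7 (peak Kwan at position 1): ranking walks positions 1-2-3-4-5, expanding outward from the peak — single-peaked.
Type 2 violates single-peakedness, so the profile is not single-peaked on this axis.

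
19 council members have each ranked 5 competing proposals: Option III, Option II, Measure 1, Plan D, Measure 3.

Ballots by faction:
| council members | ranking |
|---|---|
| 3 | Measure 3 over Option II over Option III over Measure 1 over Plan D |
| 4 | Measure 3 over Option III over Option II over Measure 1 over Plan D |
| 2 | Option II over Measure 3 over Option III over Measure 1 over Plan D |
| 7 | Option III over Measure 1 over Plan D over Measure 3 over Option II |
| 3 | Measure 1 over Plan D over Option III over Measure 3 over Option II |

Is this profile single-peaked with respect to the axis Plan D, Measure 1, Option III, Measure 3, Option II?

yes

Axis positions: Plan D=1, Measure 1=2, Option III=3, Measure 3=4, Option II=5.
Faction 1 (peak Measure 3 at position 4): ranking walks positions 4-5-3-2-1, expanding outward from the peak — single-peaked.
Faction 2 (peak Measure 3 at position 4): ranking walks positions 4-3-5-2-1, expanding outward from the peak — single-peaked.
Faction 3 (peak Option II at position 5): ranking walks positions 5-4-3-2-1, expanding outward from the peak — single-peaked.
Faction 4 (peak Option III at position 3): ranking walks positions 3-2-1-4-5, expanding outward from the peak — single-peaked.
Faction 5 (peak Measure 1 at position 2): ranking walks positions 2-1-3-4-5, expanding outward from the peak — single-peaked.
Every ranking is single-peaked on this axis.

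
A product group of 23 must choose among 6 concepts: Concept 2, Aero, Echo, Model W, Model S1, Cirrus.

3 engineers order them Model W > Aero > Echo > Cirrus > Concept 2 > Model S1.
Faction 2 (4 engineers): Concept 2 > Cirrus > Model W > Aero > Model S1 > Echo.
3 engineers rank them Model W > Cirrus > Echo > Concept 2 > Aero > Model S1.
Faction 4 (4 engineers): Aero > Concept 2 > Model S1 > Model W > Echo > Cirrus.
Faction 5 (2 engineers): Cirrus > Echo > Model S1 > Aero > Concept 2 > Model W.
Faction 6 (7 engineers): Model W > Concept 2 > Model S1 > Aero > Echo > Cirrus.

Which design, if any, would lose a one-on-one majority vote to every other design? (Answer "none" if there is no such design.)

none

Pairwise majorities:
Concept 2 vs Aero: 4+3+7 = 14 for Concept 2, 9 for Aero — Concept 2 by 14–9.
Concept 2 vs Echo: Concept 2 wins 15–8.
Concept 2 vs Model W: Concept 2 is ranked higher on 4+4+2 = 10 ballots, Model W on 13. Model W wins 13–10.
Concept 2 vs Model S1: Concept 2 preferred on 3+4+3+4+7 = 21 ballots; Concept 2 wins 21–2.
Concept 2 vs Cirrus: Concept 2, 15–8.
Aero vs Echo: 3+4+4+7 = 18 for Aero, 5 for Echo — Aero by 18–5.
Aero vs Model W: Model W, 17–6.
Aero–Model S1: Aero 14–9.
Aero vs Cirrus: Aero, 14–9.
Echo vs Model W: Echo is ranked higher on 2 ballots, Model W on 21. Model W wins 21–2.
Echo–Model S1: Model S1 15–8.
Echo vs Cirrus: Echo, 14–9.
Model W vs Model S1: Model W preferred on 3+4+3+7 = 17 ballots; Model W wins 17–6.
Model W vs Cirrus: Model W, 17–6.
Model S1–Cirrus: Cirrus 12–11.
Every design wins at least one matchup (Concept 2 beats Aero; Aero beats Echo; Echo beats Cirrus; Model W beats Concept 2; Model S1 beats Echo; Cirrus beats Model S1), so there is no Condorcet loser.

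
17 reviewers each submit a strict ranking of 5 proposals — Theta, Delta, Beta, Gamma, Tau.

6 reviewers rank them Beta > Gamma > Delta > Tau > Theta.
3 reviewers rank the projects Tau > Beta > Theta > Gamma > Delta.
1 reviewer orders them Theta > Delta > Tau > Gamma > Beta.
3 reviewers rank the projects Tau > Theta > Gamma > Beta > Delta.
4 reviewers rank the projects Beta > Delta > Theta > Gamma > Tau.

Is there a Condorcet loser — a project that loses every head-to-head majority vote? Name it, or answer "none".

Head-to-head results (17 reviewers):
Theta vs Delta: 7 to 10, Delta.
Theta vs Beta: Beta wins 13–4.
Theta vs Gamma: Theta is ranked higher on 3+1+3+4 = 11 ballots, Gamma on 6. Theta wins 11–6.
Theta–Tau: Tau 12–5.
Delta vs Beta: Beta wins 16–1.
Delta–Gamma: Gamma 12–5.
Delta vs Tau: Delta preferred on 6+1+4 = 11 ballots; Delta wins 11–6.
Beta vs Gamma: Beta wins 13–4.
Beta vs Tau: Beta, 10–7.
Gamma vs Tau: 6+4 = 10 for Gamma, 7 for Tau — Gamma by 10–7.
Each project has at least one pairwise win (Theta beats Gamma; Delta beats Theta; Beta beats Theta; Gamma beats Delta; Tau beats Theta) — no Condorcet loser.

none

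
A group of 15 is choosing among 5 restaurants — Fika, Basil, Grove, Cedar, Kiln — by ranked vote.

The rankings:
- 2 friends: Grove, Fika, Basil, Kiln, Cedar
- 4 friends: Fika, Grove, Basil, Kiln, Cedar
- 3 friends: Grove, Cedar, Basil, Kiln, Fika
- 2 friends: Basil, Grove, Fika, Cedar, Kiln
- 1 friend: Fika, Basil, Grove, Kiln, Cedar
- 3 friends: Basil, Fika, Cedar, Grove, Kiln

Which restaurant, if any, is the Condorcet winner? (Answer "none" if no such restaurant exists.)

none

Check each pair by majority over 15 ballots:
Fika–Basil: Basil 8–7.
Fika vs Grove: 4+1+3 = 8 for Fika, 7 for Grove — Fika by 8–7.
Fika vs Cedar: 12 to 3, Fika.
Fika vs Kiln: 12 to 3, Fika.
Basil vs Grove: Grove, 9–6.
Basil vs Cedar: Basil wins 12–3.
Basil vs Kiln: 15 to 0, Basil.
Grove vs Cedar: 2+4+3+2+1 = 12 for Grove, 3 for Cedar — Grove by 12–3.
Grove vs Kiln: 15 to 0, Grove.
Cedar vs Kiln: 3+2+3 = 8 for Cedar, 7 for Kiln — Cedar by 8–7.
Each restaurant drops at least one matchup (Fika loses to Basil; Basil loses to Grove; Grove loses to Fika; Cedar loses to Fika; Kiln loses to Fika); the cycle Fika → Grove → Basil → Fika rules out a Condorcet winner.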